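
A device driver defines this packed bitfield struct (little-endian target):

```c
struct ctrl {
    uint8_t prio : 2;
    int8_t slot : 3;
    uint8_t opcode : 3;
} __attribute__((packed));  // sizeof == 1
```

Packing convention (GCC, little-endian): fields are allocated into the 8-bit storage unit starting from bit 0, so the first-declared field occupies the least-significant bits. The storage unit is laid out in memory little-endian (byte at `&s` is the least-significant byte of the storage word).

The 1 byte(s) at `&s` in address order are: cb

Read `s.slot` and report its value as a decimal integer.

2

[0]=0xcb (little-endian) → word 0xcb
prio [0+:2] = (word>>0) & 0x3 = 3
slot [2+:3] = (word>>2) & 0x7 = 2  ←
opcode [5+:3] = (word>>5) & 0x7 = 6
slot signed 3b, MSB=0: value = 2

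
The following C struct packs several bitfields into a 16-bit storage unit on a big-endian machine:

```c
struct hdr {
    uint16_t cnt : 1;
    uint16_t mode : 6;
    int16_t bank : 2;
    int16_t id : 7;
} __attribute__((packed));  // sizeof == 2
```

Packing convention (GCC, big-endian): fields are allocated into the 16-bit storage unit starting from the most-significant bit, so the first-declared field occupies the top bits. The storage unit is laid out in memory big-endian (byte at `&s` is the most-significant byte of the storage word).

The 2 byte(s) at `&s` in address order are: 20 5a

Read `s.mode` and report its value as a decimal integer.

16

[0]=0x20 [1]=0x5a (big-endian) → word 0x205a
cnt:1 @ bit 15 → (0x205a>>15)&0x1 = 0x0
mode:6 @ bit 9 → (0x205a>>9)&0x3f = 0x10  ←
bank:2 @ bit 7 → (0x205a>>7)&0x3 = 0x0
id:7 @ bit 0 → (0x205a>>0)&0x7f = 0x5a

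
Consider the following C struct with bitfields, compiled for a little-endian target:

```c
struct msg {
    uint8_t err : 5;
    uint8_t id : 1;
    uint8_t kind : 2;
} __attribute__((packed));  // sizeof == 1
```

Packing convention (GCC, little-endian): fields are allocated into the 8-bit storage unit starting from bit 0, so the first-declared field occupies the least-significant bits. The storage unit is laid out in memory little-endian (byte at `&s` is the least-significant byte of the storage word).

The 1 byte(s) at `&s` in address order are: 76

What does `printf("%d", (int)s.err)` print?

[0]=0x76 (little-endian) → word 0x76
err:5 @ bit 0 → (0x76>>0)&0x1f = 0x16  ←
id:1 @ bit 5 → (0x76>>5)&0x1 = 0x1
kind:2 @ bit 6 → (0x76>>6)&0x3 = 0x1

22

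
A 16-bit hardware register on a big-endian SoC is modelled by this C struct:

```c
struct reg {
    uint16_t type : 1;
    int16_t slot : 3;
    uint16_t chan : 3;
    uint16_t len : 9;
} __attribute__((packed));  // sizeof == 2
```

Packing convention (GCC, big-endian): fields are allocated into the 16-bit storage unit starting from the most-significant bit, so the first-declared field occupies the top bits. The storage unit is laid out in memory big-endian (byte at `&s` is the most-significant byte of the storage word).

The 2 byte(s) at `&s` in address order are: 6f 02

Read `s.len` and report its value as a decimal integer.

[0]=0x6f [1]=0x02 (big-endian) → word 0x6f02
type:1 @ bit 15 → (0x6f02>>15)&0x1 = 0x0
slot:3 @ bit 12 → (0x6f02>>12)&0x7 = 0x6
chan:3 @ bit 9 → (0x6f02>>9)&0x7 = 0x7
len:9 @ bit 0 → (0x6f02>>0)&0x1ff = 0x102  ←

258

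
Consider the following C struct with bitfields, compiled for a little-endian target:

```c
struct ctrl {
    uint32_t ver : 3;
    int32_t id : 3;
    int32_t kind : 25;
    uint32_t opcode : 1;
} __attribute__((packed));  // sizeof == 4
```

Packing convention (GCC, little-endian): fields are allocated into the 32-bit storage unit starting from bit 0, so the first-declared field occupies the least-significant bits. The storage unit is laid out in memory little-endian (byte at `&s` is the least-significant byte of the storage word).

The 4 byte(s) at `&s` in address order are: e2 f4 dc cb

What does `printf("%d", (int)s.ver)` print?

2

[0]=0xe2 [1]=0xf4 [2]=0xdc [3]=0xcb (little-endian) → word 0xcbdcf4e2
ver [0+:3] = (word>>0) & 0x7 = 2  ←
id [3+:3] = (word>>3) & 0x7 = 4
kind [6+:25] = (word>>6) & 0x1ffffff = 19887059
opcode [31+:1] = (word>>31) & 0x1 = 1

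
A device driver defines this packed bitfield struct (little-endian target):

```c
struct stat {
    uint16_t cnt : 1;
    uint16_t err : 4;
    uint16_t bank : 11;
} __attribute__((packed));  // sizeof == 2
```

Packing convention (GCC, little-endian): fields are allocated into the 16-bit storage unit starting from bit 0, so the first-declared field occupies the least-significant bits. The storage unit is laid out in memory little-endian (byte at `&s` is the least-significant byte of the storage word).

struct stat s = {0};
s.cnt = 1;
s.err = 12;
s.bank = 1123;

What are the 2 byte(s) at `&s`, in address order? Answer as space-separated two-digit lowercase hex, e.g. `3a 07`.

cnt:1 = 1 → 0x1 << 0 → word 0x0001
err:4 = 12 → 0xc << 1 → word 0x0019
bank:11 = 1123 → 0x463 << 5 → word 0x8c79
word = 0x8c79 → little-endian bytes:
  [0]=0x79  [1]=0x8c

79 8c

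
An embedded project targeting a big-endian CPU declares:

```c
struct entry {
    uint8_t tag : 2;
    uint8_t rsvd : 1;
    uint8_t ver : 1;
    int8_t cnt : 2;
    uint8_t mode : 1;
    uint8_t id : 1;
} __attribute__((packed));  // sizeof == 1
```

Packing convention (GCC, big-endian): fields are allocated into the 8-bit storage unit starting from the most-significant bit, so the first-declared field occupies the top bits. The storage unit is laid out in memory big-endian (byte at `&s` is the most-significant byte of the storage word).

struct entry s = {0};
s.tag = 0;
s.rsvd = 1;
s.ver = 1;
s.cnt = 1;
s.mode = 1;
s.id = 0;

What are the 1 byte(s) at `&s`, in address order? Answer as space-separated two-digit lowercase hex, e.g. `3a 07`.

36

tag:2 = 0 → 0x0 << 6 → word 0x00
rsvd:1 = 1 → 0x1 << 5 → word 0x20
ver:1 = 1 → 0x1 << 4 → word 0x30
cnt:2 = 1 → 0x1 << 2 → word 0x34
mode:1 = 1 → 0x1 << 1 → word 0x36
id:1 = 0 → 0x0 << 0 → word 0x36
word = 0x36 → big-endian bytes:
  [0]=0x36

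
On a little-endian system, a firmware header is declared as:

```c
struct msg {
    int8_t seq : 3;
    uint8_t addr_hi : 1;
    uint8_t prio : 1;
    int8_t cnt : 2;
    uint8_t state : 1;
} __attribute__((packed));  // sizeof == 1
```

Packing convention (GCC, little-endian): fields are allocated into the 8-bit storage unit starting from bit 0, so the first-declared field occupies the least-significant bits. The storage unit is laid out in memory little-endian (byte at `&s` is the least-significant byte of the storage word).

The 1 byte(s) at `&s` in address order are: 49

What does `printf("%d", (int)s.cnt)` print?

-2

[0]=0x49 (little-endian) → word 0x49
seq [0+:3] = (word>>0) & 0x7 = 1
addr_hi [3+:1] = (word>>3) & 0x1 = 1
prio [4+:1] = (word>>4) & 0x1 = 0
cnt [5+:2] = (word>>5) & 0x3 = 2  ←
state [7+:1] = (word>>7) & 0x1 = 0
cnt signed 2b, MSB=1: 2 - 4 = -2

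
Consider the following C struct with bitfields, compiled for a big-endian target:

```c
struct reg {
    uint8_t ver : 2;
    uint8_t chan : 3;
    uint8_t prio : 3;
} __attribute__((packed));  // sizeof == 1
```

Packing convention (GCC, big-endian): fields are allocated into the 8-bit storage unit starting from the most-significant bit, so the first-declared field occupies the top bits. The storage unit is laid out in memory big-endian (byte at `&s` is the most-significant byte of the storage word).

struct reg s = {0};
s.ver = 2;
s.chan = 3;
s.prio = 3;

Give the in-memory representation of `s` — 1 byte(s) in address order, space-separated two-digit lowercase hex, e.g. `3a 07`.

9b

ver (2b) val=2 bits=0x2 at bit 6: 0x80
chan (3b) val=3 bits=0x3 at bit 3: 0x98
prio (3b) val=3 bits=0x3 at bit 0: 0x9b
word = 0x9b → big-endian bytes:
  [0]=0x9b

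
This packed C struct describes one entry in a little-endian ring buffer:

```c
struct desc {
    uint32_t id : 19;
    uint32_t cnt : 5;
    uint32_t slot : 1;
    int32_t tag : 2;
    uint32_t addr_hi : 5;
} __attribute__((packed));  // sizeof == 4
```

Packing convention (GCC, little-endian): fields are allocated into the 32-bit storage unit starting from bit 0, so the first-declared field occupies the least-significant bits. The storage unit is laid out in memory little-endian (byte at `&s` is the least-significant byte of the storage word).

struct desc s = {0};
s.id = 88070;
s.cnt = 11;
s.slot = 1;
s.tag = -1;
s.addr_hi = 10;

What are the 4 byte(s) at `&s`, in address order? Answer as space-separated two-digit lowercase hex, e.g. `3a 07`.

id (19b) val=88070 bits=0x15806 at bit 0: 0x00015806
cnt (5b) val=11 bits=0xb at bit 19: 0x00595806
slot (1b) val=1 bits=0x1 at bit 24: 0x01595806
tag (2b) val=-1 bits=0x3 at bit 25: 0x07595806
addr_hi (5b) val=10 bits=0xa at bit 27: 0x57595806
word = 0x57595806 → little-endian bytes:
  [0]=0x06  [1]=0x58  [2]=0x59  [3]=0x57

06 58 59 57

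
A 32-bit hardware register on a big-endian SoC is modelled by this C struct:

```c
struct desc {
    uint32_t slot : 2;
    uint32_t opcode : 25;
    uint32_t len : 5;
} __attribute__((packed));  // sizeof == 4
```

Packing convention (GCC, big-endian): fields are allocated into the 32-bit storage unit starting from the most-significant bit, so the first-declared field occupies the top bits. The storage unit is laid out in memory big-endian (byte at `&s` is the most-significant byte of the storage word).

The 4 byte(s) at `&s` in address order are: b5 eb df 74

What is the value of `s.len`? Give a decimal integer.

20

[0]=0xb5 [1]=0xeb [2]=0xdf [3]=0x74 (big-endian) → word 0xb5ebdf74
slot [30+:2] = (word>>30) & 0x3 = 2
opcode [5+:25] = (word>>5) & 0x1ffffff = 28270331
len [0+:5] = (word>>0) & 0x1f = 20  ←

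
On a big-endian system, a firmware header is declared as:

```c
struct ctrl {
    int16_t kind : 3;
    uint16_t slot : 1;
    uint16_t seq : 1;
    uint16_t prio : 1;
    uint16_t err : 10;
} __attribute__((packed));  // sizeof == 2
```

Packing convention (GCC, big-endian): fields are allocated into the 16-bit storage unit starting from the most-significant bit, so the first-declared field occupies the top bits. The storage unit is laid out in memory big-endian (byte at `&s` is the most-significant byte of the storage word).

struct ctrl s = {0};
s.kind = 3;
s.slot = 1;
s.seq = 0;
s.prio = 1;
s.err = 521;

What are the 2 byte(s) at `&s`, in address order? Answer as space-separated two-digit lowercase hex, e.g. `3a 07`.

[13+:3] kind=3 & 0x7 = 0x3; word=0x6000
[12+:1] slot=1 & 0x1 = 0x1; word=0x7000
[11+:1] seq=0 & 0x1 = 0x0; word=0x7000
[10+:1] prio=1 & 0x1 = 0x1; word=0x7400
[0+:10] err=521 & 0x3ff = 0x209; word=0x7609
word = 0x7609 → big-endian bytes:
  [0]=0x76  [1]=0x09

76 09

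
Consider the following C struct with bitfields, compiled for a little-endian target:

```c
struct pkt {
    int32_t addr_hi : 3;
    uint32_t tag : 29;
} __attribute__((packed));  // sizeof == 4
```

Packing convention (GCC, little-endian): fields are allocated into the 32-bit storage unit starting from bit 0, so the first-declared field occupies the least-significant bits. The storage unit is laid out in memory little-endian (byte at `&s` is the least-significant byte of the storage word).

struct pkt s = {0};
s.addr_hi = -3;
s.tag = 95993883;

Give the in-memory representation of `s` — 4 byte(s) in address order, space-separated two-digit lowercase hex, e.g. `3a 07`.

addr_hi:3 = -3 → 0x5 << 0 → word 0x00000005
tag:29 = 95993883 → 0x5b8c01b << 3 → word 0x2dc600dd
word = 0x2dc600dd → little-endian bytes:
  [0]=0xdd  [1]=0x00  [2]=0xc6  [3]=0x2d

dd 00 c6 2d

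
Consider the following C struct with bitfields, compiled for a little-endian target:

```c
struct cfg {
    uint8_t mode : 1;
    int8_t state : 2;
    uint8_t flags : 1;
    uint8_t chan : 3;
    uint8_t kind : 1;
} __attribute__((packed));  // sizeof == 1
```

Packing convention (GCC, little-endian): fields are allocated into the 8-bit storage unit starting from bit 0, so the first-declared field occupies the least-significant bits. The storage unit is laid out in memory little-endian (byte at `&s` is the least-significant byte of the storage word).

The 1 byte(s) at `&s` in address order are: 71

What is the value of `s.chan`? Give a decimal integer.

7

[0]=0x71 (little-endian) → word 0x71
mode [0+:1] = (word>>0) & 0x1 = 1
state [1+:2] = (word>>1) & 0x3 = 0
flags [3+:1] = (word>>3) & 0x1 = 0
chan [4+:3] = (word>>4) & 0x7 = 7  ←
kind [7+:1] = (word>>7) & 0x1 = 0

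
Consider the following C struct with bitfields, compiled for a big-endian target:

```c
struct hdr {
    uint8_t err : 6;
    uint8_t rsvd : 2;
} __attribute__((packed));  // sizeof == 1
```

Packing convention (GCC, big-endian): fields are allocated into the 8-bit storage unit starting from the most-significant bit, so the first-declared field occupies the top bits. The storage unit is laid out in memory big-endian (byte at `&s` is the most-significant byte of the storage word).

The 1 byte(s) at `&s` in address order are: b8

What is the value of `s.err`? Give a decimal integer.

46

[0]=0xb8 (big-endian) → word 0xb8
err:6 @ bit 2 → (0xb8>>2)&0x3f = 0x2e  ←
rsvd:2 @ bit 0 → (0xb8>>0)&0x3 = 0x0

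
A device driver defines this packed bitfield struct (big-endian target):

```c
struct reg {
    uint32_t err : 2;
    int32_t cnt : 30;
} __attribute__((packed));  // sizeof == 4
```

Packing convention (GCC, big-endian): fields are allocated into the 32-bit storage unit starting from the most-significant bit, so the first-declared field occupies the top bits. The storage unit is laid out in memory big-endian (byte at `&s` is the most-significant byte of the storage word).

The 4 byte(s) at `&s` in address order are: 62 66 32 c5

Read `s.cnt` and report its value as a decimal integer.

[0]=0x62 [1]=0x66 [2]=0x32 [3]=0xc5 (big-endian) → word 0x626632c5
err:2 @ bit 30 → (0x626632c5>>30)&0x3 = 0x1
cnt:30 @ bit 0 → (0x626632c5>>0)&0x3fffffff = 0x226632c5  ←
cnt signed 30b, MSB=1: 577123013 - 1073741824 = -496618811

-496618811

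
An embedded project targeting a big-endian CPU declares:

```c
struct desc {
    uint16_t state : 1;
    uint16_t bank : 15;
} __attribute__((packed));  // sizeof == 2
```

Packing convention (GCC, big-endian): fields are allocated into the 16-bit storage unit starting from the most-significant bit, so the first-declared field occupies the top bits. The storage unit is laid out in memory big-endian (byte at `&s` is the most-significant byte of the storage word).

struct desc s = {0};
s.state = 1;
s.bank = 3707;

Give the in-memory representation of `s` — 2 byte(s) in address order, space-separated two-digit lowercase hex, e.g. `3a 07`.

[15+:1] state=1 & 0x1 = 0x1; word=0x8000
[0+:15] bank=3707 & 0x7fff = 0xe7b; word=0x8e7b
word = 0x8e7b → big-endian bytes:
  [0]=0x8e  [1]=0x7b

8e 7b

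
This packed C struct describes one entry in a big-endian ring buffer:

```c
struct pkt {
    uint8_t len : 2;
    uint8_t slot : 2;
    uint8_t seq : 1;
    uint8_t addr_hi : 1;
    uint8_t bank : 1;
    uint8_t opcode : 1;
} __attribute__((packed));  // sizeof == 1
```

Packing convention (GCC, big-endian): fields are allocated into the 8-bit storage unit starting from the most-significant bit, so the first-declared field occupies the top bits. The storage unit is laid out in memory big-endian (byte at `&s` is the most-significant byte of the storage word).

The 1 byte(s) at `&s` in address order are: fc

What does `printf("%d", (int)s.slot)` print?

[0]=0xfc (big-endian) → word 0xfc
len:2 @ bit 6 → (0xfc>>6)&0x3 = 0x3
slot:2 @ bit 4 → (0xfc>>4)&0x3 = 0x3  ←
seq:1 @ bit 3 → (0xfc>>3)&0x1 = 0x1
addr_hi:1 @ bit 2 → (0xfc>>2)&0x1 = 0x1
bank:1 @ bit 1 → (0xfc>>1)&0x1 = 0x0
opcode:1 @ bit 0 → (0xfc>>0)&0x1 = 0x0

3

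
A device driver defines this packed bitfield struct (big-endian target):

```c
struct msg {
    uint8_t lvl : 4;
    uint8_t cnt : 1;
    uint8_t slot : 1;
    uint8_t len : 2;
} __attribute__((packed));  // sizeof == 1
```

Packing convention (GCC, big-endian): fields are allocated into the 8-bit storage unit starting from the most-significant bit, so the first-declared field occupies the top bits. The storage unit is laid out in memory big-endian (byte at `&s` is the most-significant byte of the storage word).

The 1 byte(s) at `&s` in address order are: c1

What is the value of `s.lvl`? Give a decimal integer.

12

[0]=0xc1 (big-endian) → word 0xc1
lvl [4+:4] = (word>>4) & 0xf = 12  ←
cnt [3+:1] = (word>>3) & 0x1 = 0
slot [2+:1] = (word>>2) & 0x1 = 0
len [0+:2] = (word>>0) & 0x3 = 1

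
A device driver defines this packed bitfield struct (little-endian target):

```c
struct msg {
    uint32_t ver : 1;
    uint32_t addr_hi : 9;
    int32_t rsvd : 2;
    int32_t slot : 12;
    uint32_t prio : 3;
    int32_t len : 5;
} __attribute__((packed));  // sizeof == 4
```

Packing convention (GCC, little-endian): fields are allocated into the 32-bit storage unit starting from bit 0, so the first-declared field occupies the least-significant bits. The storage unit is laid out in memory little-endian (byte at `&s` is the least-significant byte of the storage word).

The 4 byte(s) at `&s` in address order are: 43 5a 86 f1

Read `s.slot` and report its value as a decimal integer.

-1947

[0]=0x43 [1]=0x5a [2]=0x86 [3]=0xf1 (little-endian) → word 0xf1865a43
ver [0+:1] = (word>>0) & 0x1 = 1
addr_hi [1+:9] = (word>>1) & 0x1ff = 289
rsvd [10+:2] = (word>>10) & 0x3 = 2
slot [12+:12] = (word>>12) & 0xfff = 2149  ←
prio [24+:3] = (word>>24) & 0x7 = 1
len [27+:5] = (word>>27) & 0x1f = 30
slot signed 12b, MSB=1: 2149 - 4096 = -1947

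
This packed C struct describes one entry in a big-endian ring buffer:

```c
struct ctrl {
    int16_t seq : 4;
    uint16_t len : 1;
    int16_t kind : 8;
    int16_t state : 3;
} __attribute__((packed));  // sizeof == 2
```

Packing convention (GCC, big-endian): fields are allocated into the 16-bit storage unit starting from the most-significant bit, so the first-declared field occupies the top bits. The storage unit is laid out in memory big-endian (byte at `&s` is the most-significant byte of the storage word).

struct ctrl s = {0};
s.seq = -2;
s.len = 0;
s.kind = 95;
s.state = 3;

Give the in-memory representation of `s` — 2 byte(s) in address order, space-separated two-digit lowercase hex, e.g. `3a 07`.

e2 fb

seq (4b) val=-2 bits=0xe at bit 12: 0xe000
len (1b) val=0 bits=0x0 at bit 11: 0xe000
kind (8b) val=95 bits=0x5f at bit 3: 0xe2f8
state (3b) val=3 bits=0x3 at bit 0: 0xe2fb
word = 0xe2fb → big-endian bytes:
  [0]=0xe2  [1]=0xfb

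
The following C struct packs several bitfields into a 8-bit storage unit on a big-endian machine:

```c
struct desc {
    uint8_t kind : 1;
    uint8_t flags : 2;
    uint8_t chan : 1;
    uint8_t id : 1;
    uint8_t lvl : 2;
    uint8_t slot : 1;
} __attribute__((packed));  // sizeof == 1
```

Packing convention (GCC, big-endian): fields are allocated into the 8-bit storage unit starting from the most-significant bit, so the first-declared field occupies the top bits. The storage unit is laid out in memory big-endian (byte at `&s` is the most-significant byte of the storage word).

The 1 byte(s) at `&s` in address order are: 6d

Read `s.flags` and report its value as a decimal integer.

[0]=0x6d (big-endian) → word 0x6d
kind:1 @ bit 7 → (0x6d>>7)&0x1 = 0x0
flags:2 @ bit 5 → (0x6d>>5)&0x3 = 0x3  ←
chan:1 @ bit 4 → (0x6d>>4)&0x1 = 0x0
id:1 @ bit 3 → (0x6d>>3)&0x1 = 0x1
lvl:2 @ bit 1 → (0x6d>>1)&0x3 = 0x2
slot:1 @ bit 0 → (0x6d>>0)&0x1 = 0x1

3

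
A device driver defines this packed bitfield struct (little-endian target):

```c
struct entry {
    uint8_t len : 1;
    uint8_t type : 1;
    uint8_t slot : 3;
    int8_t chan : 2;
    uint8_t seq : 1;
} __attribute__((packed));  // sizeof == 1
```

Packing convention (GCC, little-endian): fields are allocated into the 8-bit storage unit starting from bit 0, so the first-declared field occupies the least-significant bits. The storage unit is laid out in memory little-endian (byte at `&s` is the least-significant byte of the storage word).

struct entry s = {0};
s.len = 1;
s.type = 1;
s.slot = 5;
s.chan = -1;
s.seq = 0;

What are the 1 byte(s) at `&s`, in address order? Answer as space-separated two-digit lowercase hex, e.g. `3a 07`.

len:1 = 1 → 0x1 << 0 → word 0x01
type:1 = 1 → 0x1 << 1 → word 0x03
slot:3 = 5 → 0x5 << 2 → word 0x17
chan:2 = -1 → 0x3 << 5 → word 0x77
seq:1 = 0 → 0x0 << 7 → word 0x77
word = 0x77 → little-endian bytes:
  [0]=0x77

77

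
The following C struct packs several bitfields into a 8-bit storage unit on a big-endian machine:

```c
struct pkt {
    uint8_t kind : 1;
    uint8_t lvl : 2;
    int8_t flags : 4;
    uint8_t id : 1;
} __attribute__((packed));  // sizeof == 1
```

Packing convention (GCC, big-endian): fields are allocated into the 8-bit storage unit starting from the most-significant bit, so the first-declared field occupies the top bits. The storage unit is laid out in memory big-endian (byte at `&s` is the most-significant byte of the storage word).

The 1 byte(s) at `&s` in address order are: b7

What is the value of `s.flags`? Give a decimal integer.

[0]=0xb7 (big-endian) → word 0xb7
kind [7+:1] = (word>>7) & 0x1 = 1
lvl [5+:2] = (word>>5) & 0x3 = 1
flags [1+:4] = (word>>1) & 0xf = 11  ←
id [0+:1] = (word>>0) & 0x1 = 1
flags signed 4b, MSB=1: 11 - 16 = -5

-5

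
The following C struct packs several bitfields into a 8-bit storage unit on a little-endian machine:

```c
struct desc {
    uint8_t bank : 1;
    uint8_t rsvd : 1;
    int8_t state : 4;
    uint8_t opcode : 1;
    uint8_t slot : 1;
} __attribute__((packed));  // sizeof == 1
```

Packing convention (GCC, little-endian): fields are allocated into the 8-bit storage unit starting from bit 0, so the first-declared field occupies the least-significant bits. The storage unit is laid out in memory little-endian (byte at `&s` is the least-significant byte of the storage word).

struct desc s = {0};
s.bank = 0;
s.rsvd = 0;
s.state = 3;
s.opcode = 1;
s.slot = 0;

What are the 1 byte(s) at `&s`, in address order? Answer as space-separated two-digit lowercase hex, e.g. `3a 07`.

4c

bank:1 = 0 → 0x0 << 0 → word 0x00
rsvd:1 = 0 → 0x0 << 1 → word 0x00
state:4 = 3 → 0x3 << 2 → word 0x0c
opcode:1 = 1 → 0x1 << 6 → word 0x4c
slot:1 = 0 → 0x0 << 7 → word 0x4c
word = 0x4c → little-endian bytes:
  [0]=0x4c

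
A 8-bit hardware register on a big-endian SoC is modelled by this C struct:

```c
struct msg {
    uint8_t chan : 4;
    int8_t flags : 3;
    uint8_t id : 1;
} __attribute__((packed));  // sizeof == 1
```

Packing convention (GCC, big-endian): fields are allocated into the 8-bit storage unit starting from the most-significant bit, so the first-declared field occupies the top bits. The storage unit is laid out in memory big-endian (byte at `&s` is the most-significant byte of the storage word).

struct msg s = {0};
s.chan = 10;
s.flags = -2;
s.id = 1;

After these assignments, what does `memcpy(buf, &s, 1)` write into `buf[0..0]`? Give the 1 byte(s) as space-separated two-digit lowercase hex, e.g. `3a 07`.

chan (4b) val=10 bits=0xa at bit 4: 0xa0
flags (3b) val=-2 bits=0x6 at bit 1: 0xac
id (1b) val=1 bits=0x1 at bit 0: 0xad
word = 0xad → big-endian bytes:
  [0]=0xad

ad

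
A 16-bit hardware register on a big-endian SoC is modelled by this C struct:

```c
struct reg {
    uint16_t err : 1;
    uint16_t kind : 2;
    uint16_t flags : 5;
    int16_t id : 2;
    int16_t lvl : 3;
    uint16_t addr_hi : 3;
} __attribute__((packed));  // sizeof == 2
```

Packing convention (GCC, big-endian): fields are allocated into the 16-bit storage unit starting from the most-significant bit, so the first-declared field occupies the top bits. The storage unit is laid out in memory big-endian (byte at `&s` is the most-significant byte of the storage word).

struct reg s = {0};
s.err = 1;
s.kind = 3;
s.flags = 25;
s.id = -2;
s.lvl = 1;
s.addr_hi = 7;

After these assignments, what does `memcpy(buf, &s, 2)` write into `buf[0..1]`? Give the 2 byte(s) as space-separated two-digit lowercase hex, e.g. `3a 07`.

err (1b) val=1 bits=0x1 at bit 15: 0x8000
kind (2b) val=3 bits=0x3 at bit 13: 0xe000
flags (5b) val=25 bits=0x19 at bit 8: 0xf900
id (2b) val=-2 bits=0x2 at bit 6: 0xf980
lvl (3b) val=1 bits=0x1 at bit 3: 0xf988
addr_hi (3b) val=7 bits=0x7 at bit 0: 0xf98f
word = 0xf98f → big-endian bytes:
  [0]=0xf9  [1]=0x8f

f9 8f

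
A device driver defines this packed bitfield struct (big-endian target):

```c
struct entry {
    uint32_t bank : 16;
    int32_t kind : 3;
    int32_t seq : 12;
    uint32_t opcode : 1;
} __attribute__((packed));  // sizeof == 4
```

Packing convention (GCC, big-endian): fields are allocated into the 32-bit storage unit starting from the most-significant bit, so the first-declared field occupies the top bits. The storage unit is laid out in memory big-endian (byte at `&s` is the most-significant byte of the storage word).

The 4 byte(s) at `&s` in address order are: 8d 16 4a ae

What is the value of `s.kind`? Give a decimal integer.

[0]=0x8d [1]=0x16 [2]=0x4a [3]=0xae (big-endian) → word 0x8d164aae
bank:16 @ bit 16 → (0x8d164aae>>16)&0xffff = 0x8d16
kind:3 @ bit 13 → (0x8d164aae>>13)&0x7 = 0x2  ←
seq:12 @ bit 1 → (0x8d164aae>>1)&0xfff = 0x557
opcode:1 @ bit 0 → (0x8d164aae>>0)&0x1 = 0x0
kind signed 3b, MSB=0: value = 2

2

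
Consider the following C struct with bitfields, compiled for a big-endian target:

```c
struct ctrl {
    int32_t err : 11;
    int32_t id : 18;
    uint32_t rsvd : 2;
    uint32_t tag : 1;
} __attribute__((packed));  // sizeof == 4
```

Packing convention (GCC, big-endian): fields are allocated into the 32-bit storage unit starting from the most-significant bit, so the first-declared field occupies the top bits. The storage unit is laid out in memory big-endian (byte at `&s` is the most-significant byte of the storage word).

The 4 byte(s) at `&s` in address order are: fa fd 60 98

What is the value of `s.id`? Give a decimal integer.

[0]=0xfa [1]=0xfd [2]=0x60 [3]=0x98 (big-endian) → word 0xfafd6098
err:11 @ bit 21 → (0xfafd6098>>21)&0x7ff = 0x7d7
id:18 @ bit 3 → (0xfafd6098>>3)&0x3ffff = 0x3ac13  ←
rsvd:2 @ bit 1 → (0xfafd6098>>1)&0x3 = 0x0
tag:1 @ bit 0 → (0xfafd6098>>0)&0x1 = 0x0
id signed 18b, MSB=1: 240659 - 262144 = -21485

-21485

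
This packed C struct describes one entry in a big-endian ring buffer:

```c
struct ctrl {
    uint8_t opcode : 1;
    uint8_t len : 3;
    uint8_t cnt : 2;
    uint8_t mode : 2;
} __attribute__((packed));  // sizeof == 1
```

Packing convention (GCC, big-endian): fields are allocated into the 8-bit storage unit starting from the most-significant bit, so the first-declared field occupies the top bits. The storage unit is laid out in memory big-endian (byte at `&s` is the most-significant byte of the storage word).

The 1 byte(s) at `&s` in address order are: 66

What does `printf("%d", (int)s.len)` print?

6

[0]=0x66 (big-endian) → word 0x66
opcode:1 @ bit 7 → (0x66>>7)&0x1 = 0x0
len:3 @ bit 4 → (0x66>>4)&0x7 = 0x6  ←
cnt:2 @ bit 2 → (0x66>>2)&0x3 = 0x1
mode:2 @ bit 0 → (0x66>>0)&0x3 = 0x2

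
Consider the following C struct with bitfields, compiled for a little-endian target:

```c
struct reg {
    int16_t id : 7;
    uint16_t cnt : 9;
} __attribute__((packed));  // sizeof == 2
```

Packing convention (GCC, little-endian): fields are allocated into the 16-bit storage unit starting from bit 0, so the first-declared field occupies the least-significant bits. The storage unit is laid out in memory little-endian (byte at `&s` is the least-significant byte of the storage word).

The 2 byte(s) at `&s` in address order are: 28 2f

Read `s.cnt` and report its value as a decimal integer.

[0]=0x28 [1]=0x2f (little-endian) → word 0x2f28
id [0+:7] = (word>>0) & 0x7f = 40
cnt [7+:9] = (word>>7) & 0x1ff = 94  ←

94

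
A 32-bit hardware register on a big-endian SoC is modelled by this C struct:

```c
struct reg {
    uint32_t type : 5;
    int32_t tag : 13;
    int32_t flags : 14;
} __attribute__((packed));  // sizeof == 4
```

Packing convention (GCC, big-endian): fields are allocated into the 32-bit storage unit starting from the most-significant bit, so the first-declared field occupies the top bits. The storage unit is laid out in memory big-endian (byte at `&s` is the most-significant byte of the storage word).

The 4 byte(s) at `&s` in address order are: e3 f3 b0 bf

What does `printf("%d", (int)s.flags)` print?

-3905

[0]=0xe3 [1]=0xf3 [2]=0xb0 [3]=0xbf (big-endian) → word 0xe3f3b0bf
type:5 @ bit 27 → (0xe3f3b0bf>>27)&0x1f = 0x1c
tag:13 @ bit 14 → (0xe3f3b0bf>>14)&0x1fff = 0xfce
flags:14 @ bit 0 → (0xe3f3b0bf>>0)&0x3fff = 0x30bf  ←
flags signed 14b, MSB=1: 12479 - 16384 = -3905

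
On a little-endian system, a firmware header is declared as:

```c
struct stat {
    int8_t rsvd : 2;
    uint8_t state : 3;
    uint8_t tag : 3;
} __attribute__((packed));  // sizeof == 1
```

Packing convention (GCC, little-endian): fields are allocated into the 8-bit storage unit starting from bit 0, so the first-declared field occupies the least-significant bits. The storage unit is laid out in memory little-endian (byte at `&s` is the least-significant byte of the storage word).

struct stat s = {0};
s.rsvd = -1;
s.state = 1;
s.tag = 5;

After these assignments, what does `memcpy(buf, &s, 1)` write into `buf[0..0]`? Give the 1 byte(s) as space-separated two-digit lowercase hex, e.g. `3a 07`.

a7

[0+:2] rsvd=-1 & 0x3 = 0x3; word=0x03
[2+:3] state=1 & 0x7 = 0x1; word=0x07
[5+:3] tag=5 & 0x7 = 0x5; word=0xa7
word = 0xa7 → little-endian bytes:
  [0]=0xa7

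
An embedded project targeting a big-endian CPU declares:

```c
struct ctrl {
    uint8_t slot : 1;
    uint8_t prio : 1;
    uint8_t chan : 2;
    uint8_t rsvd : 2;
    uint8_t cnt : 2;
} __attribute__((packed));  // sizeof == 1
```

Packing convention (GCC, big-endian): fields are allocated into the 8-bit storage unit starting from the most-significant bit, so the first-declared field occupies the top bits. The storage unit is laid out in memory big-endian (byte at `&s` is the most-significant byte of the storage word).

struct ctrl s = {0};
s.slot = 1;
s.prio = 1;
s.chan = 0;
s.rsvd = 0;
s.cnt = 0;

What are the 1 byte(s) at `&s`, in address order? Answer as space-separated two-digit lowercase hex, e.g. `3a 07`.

c0

slot:1 = 1 → 0x1 << 7 → word 0x80
prio:1 = 1 → 0x1 << 6 → word 0xc0
chan:2 = 0 → 0x0 << 4 → word 0xc0
rsvd:2 = 0 → 0x0 << 2 → word 0xc0
cnt:2 = 0 → 0x0 << 0 → word 0xc0
word = 0xc0 → big-endian bytes:
  [0]=0xc0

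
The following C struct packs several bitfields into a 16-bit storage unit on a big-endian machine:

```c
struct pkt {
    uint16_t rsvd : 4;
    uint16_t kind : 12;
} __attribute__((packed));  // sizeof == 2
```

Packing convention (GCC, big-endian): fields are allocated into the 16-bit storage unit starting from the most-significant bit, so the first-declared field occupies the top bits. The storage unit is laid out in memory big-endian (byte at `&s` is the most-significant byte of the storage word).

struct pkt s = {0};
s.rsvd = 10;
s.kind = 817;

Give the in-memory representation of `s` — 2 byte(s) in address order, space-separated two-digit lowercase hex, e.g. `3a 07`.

rsvd (4b) val=10 bits=0xa at bit 12: 0xa000
kind (12b) val=817 bits=0x331 at bit 0: 0xa331
word = 0xa331 → big-endian bytes:
  [0]=0xa3  [1]=0x31

a3 31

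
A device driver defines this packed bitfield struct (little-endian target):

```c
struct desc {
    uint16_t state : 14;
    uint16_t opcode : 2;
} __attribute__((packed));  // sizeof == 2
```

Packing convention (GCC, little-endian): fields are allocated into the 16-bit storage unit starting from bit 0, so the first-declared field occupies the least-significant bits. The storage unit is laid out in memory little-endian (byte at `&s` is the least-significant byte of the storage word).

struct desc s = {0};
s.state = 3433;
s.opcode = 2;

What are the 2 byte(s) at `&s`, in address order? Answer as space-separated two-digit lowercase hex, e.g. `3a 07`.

69 8d

[0+:14] state=3433 & 0x3fff = 0xd69; word=0x0d69
[14+:2] opcode=2 & 0x3 = 0x2; word=0x8d69
word = 0x8d69 → little-endian bytes:
  [0]=0x69  [1]=0x8d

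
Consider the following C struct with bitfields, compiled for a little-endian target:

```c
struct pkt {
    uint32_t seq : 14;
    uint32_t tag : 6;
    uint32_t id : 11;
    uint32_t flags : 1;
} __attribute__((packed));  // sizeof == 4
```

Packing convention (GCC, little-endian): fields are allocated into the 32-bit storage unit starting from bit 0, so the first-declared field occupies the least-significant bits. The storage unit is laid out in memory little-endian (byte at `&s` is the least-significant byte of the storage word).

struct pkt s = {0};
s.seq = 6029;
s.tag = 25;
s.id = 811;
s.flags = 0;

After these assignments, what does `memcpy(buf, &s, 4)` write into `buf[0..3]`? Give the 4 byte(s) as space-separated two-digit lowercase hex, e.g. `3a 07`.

8d 57 b6 32

seq:14 = 6029 → 0x178d << 0 → word 0x0000178d
tag:6 = 25 → 0x19 << 14 → word 0x0006578d
id:11 = 811 → 0x32b << 20 → word 0x32b6578d
flags:1 = 0 → 0x0 << 31 → word 0x32b6578d
word = 0x32b6578d → little-endian bytes:
  [0]=0x8d  [1]=0x57  [2]=0xb6  [3]=0x32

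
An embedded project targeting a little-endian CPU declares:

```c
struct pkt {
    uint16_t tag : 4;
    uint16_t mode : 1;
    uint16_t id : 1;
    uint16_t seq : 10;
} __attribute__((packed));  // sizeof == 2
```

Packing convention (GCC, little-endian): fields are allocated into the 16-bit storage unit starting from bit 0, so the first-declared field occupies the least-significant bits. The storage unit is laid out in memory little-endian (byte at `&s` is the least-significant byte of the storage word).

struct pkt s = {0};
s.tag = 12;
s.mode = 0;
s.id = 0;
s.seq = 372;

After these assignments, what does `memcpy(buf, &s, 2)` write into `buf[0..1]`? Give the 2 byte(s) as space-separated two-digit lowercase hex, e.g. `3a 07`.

[0+:4] tag=12 & 0xf = 0xc; word=0x000c
[4+:1] mode=0 & 0x1 = 0x0; word=0x000c
[5+:1] id=0 & 0x1 = 0x0; word=0x000c
[6+:10] seq=372 & 0x3ff = 0x174; word=0x5d0c
word = 0x5d0c → little-endian bytes:
  [0]=0x0c  [1]=0x5d

0c 5d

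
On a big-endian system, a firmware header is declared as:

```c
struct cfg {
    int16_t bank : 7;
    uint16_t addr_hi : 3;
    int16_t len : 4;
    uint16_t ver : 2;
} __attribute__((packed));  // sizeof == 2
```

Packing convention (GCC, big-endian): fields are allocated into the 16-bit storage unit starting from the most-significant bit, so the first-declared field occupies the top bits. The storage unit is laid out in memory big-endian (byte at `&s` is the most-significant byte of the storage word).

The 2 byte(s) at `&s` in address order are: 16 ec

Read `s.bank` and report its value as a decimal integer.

[0]=0x16 [1]=0xec (big-endian) → word 0x16ec
bank [9+:7] = (word>>9) & 0x7f = 11  ←
addr_hi [6+:3] = (word>>6) & 0x7 = 3
len [2+:4] = (word>>2) & 0xf = 11
ver [0+:2] = (word>>0) & 0x3 = 0
bank signed 7b, MSB=0: value = 11

11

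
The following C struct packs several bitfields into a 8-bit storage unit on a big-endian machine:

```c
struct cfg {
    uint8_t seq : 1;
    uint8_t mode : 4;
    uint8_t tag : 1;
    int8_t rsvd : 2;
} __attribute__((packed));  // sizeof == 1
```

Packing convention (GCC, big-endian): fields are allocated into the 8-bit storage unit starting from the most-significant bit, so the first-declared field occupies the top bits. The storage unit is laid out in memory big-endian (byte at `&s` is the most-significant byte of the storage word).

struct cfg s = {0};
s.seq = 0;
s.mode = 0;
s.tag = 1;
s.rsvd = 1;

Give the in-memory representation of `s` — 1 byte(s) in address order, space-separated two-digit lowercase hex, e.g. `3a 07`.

05

seq (1b) val=0 bits=0x0 at bit 7: 0x00
mode (4b) val=0 bits=0x0 at bit 3: 0x00
tag (1b) val=1 bits=0x1 at bit 2: 0x04
rsvd (2b) val=1 bits=0x1 at bit 0: 0x05
word = 0x05 → big-endian bytes:
  [0]=0x05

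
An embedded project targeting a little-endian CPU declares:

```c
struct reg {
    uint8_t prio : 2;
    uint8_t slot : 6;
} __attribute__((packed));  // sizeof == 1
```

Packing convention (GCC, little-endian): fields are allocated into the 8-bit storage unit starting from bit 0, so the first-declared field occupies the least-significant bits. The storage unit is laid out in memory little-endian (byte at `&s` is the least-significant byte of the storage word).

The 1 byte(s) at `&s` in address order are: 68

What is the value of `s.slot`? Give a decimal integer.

26

[0]=0x68 (little-endian) → word 0x68
prio [0+:2] = (word>>0) & 0x3 = 0
slot [2+:6] = (word>>2) & 0x3f = 26  ←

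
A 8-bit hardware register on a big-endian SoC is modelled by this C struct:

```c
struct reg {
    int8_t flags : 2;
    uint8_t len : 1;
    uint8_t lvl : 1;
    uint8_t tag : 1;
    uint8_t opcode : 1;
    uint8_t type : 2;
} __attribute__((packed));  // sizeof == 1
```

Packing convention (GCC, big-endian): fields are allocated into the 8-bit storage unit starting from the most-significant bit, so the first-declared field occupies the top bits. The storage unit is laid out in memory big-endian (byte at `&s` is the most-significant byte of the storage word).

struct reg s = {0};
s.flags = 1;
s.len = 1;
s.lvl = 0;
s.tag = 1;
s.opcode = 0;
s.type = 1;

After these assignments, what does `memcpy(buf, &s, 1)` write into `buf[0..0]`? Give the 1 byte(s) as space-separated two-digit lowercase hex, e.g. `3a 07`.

flags (2b) val=1 bits=0x1 at bit 6: 0x40
len (1b) val=1 bits=0x1 at bit 5: 0x60
lvl (1b) val=0 bits=0x0 at bit 4: 0x60
tag (1b) val=1 bits=0x1 at bit 3: 0x68
opcode (1b) val=0 bits=0x0 at bit 2: 0x68
type (2b) val=1 bits=0x1 at bit 0: 0x69
word = 0x69 → big-endian bytes:
  [0]=0x69

69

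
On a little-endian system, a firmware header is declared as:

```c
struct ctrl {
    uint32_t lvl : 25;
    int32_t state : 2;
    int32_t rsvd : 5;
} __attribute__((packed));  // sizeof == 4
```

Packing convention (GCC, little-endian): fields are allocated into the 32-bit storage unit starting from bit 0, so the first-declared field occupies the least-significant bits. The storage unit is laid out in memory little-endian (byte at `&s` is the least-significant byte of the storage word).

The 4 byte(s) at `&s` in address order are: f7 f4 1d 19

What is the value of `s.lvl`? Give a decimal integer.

18740471

[0]=0xf7 [1]=0xf4 [2]=0x1d [3]=0x19 (little-endian) → word 0x191df4f7
lvl:25 @ bit 0 → (0x191df4f7>>0)&0x1ffffff = 0x11df4f7  ←
state:2 @ bit 25 → (0x191df4f7>>25)&0x3 = 0x0
rsvd:5 @ bit 27 → (0x191df4f7>>27)&0x1f = 0x3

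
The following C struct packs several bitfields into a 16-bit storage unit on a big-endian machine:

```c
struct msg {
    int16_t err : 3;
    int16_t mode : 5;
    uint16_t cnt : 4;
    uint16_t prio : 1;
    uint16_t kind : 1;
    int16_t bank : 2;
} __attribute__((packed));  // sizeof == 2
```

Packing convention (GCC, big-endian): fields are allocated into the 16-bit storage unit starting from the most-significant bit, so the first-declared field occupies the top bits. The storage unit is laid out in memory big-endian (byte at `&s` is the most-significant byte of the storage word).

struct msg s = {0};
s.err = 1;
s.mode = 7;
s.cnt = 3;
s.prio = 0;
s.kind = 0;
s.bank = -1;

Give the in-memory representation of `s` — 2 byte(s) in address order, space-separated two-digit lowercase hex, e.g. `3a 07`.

27 33

err (3b) val=1 bits=0x1 at bit 13: 0x2000
mode (5b) val=7 bits=0x7 at bit 8: 0x2700
cnt (4b) val=3 bits=0x3 at bit 4: 0x2730
prio (1b) val=0 bits=0x0 at bit 3: 0x2730
kind (1b) val=0 bits=0x0 at bit 2: 0x2730
bank (2b) val=-1 bits=0x3 at bit 0: 0x2733
word = 0x2733 → big-endian bytes:
  [0]=0x27  [1]=0x33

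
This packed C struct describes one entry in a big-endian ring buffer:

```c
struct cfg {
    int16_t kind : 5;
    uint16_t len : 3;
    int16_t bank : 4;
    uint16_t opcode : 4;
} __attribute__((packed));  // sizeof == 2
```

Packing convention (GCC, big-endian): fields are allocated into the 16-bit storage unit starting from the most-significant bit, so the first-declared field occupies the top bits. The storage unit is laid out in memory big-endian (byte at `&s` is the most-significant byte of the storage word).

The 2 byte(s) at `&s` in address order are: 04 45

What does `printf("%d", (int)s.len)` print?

4

[0]=0x04 [1]=0x45 (big-endian) → word 0x0445
kind [11+:5] = (word>>11) & 0x1f = 0
len [8+:3] = (word>>8) & 0x7 = 4  ←
bank [4+:4] = (word>>4) & 0xf = 4
opcode [0+:4] = (word>>0) & 0xf = 5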